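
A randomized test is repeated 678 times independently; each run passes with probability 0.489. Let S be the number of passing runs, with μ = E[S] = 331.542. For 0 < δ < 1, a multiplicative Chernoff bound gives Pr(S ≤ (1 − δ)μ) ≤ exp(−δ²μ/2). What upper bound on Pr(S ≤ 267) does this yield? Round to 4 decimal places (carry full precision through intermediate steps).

0.0019

Write 267 = (1 − δ)μ, so δ = 1 − 267/331.542 = 0.1946722…
Then the exponent is δ²μ/2 = (μ − 267)²/(2μ) = 6.282266.
Bound = exp(−6.282266) = 0.00187.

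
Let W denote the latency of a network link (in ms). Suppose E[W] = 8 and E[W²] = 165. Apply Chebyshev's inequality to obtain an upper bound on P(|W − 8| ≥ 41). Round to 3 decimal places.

0.060

Var(W) = E[W²] − (E[W])² = 165 − 64 = 101.
Chebyshev's inequality: P(|W − μ| ≥ t) ≤ Var(W)/t² = 101/1681 = 0.0601.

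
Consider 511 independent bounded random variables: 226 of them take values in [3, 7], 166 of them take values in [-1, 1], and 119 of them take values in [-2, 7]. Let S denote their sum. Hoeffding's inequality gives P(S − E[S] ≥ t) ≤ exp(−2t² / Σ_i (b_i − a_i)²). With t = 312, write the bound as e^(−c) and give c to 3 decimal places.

Σ(b_i − a_i)² = 226·4² + 166·2² + 119·9² = 13919.
c = 2t² / 13919 = 2·312² / 13919 = 13.9872.

13.987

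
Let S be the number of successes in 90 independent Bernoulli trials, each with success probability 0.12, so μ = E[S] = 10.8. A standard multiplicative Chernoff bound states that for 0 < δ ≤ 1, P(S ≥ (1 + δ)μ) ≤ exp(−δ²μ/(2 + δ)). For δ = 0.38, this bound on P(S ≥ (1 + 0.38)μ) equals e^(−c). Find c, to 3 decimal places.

0.655

c = δ²μ/(2 + δ) = 0.38²·10.8/(2 + 0.38) = 0.6553.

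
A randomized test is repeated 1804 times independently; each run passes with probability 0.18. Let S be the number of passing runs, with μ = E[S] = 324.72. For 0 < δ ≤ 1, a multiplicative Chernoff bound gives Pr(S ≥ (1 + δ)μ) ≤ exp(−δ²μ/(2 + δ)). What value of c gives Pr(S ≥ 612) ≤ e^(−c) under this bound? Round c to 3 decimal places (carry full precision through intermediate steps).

Write 612 = (1 + δ)μ, so δ = 612/324.72 − 1 = 0.8847007…
Then the exponent is δ²μ/(2 + δ) = (612 − μ)² / (μ·(2 + δ)) = 88.105088.

88.105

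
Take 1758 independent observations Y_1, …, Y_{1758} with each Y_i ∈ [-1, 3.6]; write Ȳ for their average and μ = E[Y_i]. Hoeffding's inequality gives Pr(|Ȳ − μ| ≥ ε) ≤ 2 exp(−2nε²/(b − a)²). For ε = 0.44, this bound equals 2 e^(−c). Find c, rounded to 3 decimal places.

c = 2nε²/(b − a)² = 2·1758·0.44² / 4.6² = 32.1691.

32.169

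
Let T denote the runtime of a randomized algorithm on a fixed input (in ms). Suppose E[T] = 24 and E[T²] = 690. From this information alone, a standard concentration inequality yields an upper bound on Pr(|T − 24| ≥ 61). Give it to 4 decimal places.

The first two moments determine the variance, so Chebyshev's inequality is the sharpest standard bound available.
Var(T) = E[T²] − (E[T])² = 690 − 576 = 114.
Chebyshev's inequality: Pr(|T − μ| ≥ t) ≤ Var(T)/t² = 114/3721 = 0.0306.

0.0306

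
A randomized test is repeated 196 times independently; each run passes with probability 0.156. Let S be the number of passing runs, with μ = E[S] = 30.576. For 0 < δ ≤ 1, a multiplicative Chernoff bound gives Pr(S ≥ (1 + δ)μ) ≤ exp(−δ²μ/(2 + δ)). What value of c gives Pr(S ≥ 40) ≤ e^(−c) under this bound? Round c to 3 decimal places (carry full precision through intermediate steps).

1.258

Write 40 = (1 + δ)μ, so δ = 40/30.576 − 1 = 0.3082156…
Then the exponent is δ²μ/(2 + δ) = (40 − μ)² / (μ·(2 + δ)) = 1.258385.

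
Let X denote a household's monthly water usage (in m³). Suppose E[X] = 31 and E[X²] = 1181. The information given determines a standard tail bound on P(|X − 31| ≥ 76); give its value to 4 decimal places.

0.0381

The first two moments determine the variance, so Chebyshev's inequality is the sharpest standard bound available.
Var(X) = E[X²] − (E[X])² = 1181 − 961 = 220.
Chebyshev's inequality: P(|X − μ| ≥ t) ≤ Var(X)/t² = 220/5776 = 0.0381.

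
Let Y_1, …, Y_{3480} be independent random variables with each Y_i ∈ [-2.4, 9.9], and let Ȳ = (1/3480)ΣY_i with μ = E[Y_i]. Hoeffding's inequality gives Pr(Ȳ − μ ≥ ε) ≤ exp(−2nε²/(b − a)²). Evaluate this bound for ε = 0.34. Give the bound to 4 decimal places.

Exponent: 2nε²/(b − a)² = 2·3480·0.34² / 12.3² = 5.31810.
Bound = exp(−5.31810) = 0.00490.

0.0049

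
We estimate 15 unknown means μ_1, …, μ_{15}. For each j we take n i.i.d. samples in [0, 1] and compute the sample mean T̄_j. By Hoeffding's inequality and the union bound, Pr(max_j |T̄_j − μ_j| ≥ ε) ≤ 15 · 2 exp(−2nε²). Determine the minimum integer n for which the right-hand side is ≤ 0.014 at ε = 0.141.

193

Need 2·15·exp(−2nε²) ≤ 0.014, i.e. exp(−2nε²) ≤ 0.014/30.
So 2nε² ≥ ln(30/0.014) = 7.669895.
Hence n ≥ 7.669895/(2·0.141²) = 192.895.
The smallest integer n is 193.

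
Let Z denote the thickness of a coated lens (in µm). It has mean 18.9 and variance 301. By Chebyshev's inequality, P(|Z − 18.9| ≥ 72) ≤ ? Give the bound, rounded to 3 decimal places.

0.058

Chebyshev: P(|Z − μ| ≥ t) ≤ Var(Z)/t².
Bound = 301 / 5184 = 0.0581.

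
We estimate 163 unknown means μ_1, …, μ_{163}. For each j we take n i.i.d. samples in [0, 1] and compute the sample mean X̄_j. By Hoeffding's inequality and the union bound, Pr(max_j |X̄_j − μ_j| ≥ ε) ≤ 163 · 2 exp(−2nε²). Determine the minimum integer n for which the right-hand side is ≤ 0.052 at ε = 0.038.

Need 2·163·exp(−2nε²) ≤ 0.052, i.e. exp(−2nε²) ≤ 0.052/326.
So 2nε² ≥ ln(326/0.052) = 8.743409.
Hence n ≥ 8.743409/(2·0.038²) = 3027.496.
The smallest integer n is 3028.

3028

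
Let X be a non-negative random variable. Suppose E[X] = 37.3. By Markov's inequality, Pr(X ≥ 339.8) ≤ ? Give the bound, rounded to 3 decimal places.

0.110

Markov's inequality: for a non-negative random variable, Pr(X ≥ a) ≤ E[X]/a.
Here E[X] = 37.3 and a = 339.8, so the bound is 37.3/339.8 = 0.1098.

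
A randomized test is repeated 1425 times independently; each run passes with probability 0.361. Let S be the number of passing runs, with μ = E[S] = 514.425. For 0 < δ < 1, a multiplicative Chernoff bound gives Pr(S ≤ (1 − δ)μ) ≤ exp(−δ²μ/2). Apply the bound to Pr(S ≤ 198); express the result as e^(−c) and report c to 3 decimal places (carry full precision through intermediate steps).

97.317

Write 198 = (1 − δ)μ, so δ = 1 − 198/514.425 = 0.6151042…
Then the exponent is δ²μ/2 = (μ − 198)²/(2μ) = 97.317180.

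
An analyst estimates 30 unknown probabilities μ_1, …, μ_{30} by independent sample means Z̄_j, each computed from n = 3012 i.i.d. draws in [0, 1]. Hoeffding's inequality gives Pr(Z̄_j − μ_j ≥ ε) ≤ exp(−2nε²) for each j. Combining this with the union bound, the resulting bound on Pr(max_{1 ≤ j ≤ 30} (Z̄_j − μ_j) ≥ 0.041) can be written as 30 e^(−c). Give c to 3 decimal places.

Union bound over the 30 events: Pr(max_{1 ≤ j ≤ 30} (Z̄_j − μ_j) ≥ 0.041) ≤ 30·exp(−2nε²) = 30 exp(−2·3012·0.041²).
So c = 2·3012·0.041² = 10.1263.

10.126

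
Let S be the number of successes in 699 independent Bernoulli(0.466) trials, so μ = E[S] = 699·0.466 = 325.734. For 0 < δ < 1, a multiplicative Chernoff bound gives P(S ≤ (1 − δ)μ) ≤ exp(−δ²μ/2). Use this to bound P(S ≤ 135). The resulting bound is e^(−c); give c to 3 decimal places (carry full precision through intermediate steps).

55.842

Write 135 = (1 − δ)μ, so δ = 1 − 135/325.734 = 0.5855514…
Then the exponent is δ²μ/2 = (μ − 135)²/(2μ) = 55.842280.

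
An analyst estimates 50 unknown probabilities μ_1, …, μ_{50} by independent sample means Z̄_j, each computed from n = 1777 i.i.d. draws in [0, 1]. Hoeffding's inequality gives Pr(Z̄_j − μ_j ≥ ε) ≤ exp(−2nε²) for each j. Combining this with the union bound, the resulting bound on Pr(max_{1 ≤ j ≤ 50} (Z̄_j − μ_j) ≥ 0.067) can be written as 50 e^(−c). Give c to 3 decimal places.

Union bound over the 50 events: Pr(max_{1 ≤ j ≤ 50} (Z̄_j − μ_j) ≥ 0.067) ≤ 50·exp(−2nε²) = 50 exp(−2·1777·0.067²).
So c = 2·1777·0.067² = 15.9539.

15.954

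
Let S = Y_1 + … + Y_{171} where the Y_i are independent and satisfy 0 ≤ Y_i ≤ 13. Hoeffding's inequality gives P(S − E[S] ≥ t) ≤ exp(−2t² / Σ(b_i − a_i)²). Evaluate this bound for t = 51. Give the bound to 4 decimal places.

0.8353

Σ(b_i − a_i)² = 171·(13)² = 28899.
Exponent = 2·51²/28899 = 0.1800.
Bound = exp(−0.1800) = 0.83527.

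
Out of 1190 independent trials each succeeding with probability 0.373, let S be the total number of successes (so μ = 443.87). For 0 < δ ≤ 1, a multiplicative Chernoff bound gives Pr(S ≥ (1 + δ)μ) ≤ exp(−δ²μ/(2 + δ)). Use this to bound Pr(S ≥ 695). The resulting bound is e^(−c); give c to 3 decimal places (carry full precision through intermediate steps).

Write 695 = (1 + δ)μ, so δ = 695/443.87 − 1 = 0.5657738…
Then the exponent is δ²μ/(2 + δ) = (695 − μ)² / (μ·(2 + δ)) = 55.376186.

55.376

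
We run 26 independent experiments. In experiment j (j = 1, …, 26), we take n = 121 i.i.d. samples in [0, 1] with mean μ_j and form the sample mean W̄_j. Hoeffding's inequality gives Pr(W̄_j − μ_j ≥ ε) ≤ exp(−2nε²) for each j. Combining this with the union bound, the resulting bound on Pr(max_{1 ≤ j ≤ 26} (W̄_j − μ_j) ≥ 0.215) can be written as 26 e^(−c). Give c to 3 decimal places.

11.186

Union bound over the 26 events: Pr(max_{1 ≤ j ≤ 26} (W̄_j − μ_j) ≥ 0.215) ≤ 26·exp(−2nε²) = 26 exp(−2·121·0.215²).
So c = 2·121·0.215² = 11.1865.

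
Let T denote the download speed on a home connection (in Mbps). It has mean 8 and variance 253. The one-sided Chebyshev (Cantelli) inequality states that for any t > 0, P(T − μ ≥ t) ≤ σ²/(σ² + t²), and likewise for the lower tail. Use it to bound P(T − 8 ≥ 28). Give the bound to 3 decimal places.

Here σ² = 253 and t = 28, so σ² + t² = 1037.
Cantelli's bound: 253/1037 = 0.2440.

0.244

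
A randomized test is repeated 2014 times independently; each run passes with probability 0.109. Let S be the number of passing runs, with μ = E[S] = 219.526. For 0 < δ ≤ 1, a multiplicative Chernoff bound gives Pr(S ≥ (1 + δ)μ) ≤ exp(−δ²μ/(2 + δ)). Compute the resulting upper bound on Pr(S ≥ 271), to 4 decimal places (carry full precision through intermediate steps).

0.0045

Write 271 = (1 + δ)μ, so δ = 271/219.526 − 1 = 0.2344779…
Then the exponent is δ²μ/(2 + δ) = (271 − μ)² / (μ·(2 + δ)) = 5.401493.
Bound = exp(−5.401493) = 0.00451.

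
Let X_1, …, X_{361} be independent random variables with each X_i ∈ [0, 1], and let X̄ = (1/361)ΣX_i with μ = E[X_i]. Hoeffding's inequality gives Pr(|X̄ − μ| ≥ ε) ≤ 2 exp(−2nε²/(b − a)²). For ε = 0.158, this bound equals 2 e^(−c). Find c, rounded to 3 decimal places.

18.024

c = 2nε²/(b − a)² = 2·361·0.158² / 1² = 18.0240.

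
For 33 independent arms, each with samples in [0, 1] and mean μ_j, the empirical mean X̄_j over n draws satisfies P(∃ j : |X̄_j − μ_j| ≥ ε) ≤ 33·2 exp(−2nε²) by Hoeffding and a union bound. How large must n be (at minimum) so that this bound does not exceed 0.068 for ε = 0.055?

Need 2·33·exp(−2nε²) ≤ 0.068, i.e. exp(−2nε²) ≤ 0.068/66.
So 2nε² ≥ ln(66/0.068) = 6.877902.
Hence n ≥ 6.877902/(2·0.055²) = 1136.843.
The smallest integer n is 1137.

1137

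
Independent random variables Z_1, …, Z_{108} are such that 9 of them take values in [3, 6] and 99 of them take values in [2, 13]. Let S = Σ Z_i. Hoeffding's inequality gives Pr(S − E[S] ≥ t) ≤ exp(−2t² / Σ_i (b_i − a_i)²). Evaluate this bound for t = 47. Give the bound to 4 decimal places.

0.6933

Σ(b_i − a_i)² = 9·3² + 99·11² = 12060.
Exponent = 2·47² / 12060 = 0.36633.
Bound = exp(−0.36633) = 0.69327.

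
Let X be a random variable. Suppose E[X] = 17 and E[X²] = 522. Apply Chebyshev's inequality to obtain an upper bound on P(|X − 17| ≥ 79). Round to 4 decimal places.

0.0373

Var(X) = E[X²] − (E[X])² = 522 − 289 = 233.
Chebyshev's inequality: P(|X − μ| ≥ t) ≤ Var(X)/t² = 233/6241 = 0.0373.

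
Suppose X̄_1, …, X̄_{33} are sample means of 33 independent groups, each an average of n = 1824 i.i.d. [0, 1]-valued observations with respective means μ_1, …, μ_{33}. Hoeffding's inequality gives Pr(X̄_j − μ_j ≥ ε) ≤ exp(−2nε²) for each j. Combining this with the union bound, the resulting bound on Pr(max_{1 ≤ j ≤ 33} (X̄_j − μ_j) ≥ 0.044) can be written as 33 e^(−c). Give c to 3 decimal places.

7.063

Union bound over the 33 events: Pr(max_{1 ≤ j ≤ 33} (X̄_j − μ_j) ≥ 0.044) ≤ 33·exp(−2nε²) = 33 exp(−2·1824·0.044²).
So c = 2·1824·0.044² = 7.0625.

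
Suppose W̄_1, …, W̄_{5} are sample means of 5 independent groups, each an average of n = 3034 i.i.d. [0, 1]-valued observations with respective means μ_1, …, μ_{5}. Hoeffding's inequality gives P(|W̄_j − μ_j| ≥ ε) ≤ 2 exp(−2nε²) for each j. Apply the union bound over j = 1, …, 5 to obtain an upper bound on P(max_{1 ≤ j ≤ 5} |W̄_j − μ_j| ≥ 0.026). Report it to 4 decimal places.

0.1654

Per-experiment Hoeffding bound: 2·exp(−2·3034·0.026²) = 2·exp(−4.10197) = 0.03308.
Union bound over 5 events: 5·0.03308 = 0.16540.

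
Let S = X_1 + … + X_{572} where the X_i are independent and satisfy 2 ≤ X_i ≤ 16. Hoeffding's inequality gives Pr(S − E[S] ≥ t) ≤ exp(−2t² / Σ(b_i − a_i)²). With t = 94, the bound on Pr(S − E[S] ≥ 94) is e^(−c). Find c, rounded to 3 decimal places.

Σ(b_i − a_i)² = 572·(14)² = 112112.
c = 2t²/112112 = 2·94²/112112 = 0.1576.

0.158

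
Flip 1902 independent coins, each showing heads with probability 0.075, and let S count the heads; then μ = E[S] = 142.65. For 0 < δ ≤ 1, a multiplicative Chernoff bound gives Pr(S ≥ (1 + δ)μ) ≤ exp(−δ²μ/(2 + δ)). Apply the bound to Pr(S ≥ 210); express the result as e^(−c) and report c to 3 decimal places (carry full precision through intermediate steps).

12.863

Write 210 = (1 + δ)μ, so δ = 210/142.65 − 1 = 0.4721346…
Then the exponent is δ²μ/(2 + δ) = (210 − μ)² / (μ·(2 + δ)) = 12.862675.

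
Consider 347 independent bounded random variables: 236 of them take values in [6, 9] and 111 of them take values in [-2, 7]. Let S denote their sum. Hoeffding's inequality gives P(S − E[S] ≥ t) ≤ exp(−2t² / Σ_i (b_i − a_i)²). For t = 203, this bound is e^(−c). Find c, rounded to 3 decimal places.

7.415

Σ(b_i − a_i)² = 236·3² + 111·9² = 11115.
c = 2t² / 11115 = 2·203² / 11115 = 7.4150.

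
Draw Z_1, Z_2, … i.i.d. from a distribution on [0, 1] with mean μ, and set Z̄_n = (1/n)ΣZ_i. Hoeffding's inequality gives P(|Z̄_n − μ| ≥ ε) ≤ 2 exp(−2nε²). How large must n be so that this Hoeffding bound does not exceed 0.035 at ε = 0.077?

342

Require 2·exp(−2nε²) ≤ 0.035, i.e. 2nε² ≥ ln(2/0.035) = 4.045554.
So n ≥ 4.045554 / (2·0.077²) = 341.167.
The smallest integer n is 342.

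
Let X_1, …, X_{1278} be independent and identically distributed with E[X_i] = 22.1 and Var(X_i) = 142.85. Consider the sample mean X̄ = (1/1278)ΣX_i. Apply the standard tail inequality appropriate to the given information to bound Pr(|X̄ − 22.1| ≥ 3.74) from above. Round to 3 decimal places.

0.008

With mean and variance of each term known, Chebyshev's inequality bounds the deviation of the sum (or sample mean).
Var(X̄) = Var(X_i)/n = 142.85/1278 = 0.11178.
Chebyshev: Pr(|X̄ − 22.1| ≥ 3.74) ≤ Var(X̄)/(3.74)² = 142.85/(1278·3.74²) = 0.0080.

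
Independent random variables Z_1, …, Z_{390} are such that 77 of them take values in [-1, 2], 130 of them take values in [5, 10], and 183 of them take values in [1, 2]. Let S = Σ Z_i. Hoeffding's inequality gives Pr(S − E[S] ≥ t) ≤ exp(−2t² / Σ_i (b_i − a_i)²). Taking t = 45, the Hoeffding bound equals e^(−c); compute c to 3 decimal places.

0.982

Σ(b_i − a_i)² = 77·3² + 130·5² + 183·1² = 4126.
c = 2t² / 4126 = 2·45² / 4126 = 0.9816.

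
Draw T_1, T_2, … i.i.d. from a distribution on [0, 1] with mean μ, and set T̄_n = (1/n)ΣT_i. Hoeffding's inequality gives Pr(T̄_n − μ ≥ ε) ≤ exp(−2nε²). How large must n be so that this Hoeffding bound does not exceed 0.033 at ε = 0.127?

Require exp(−2nε²) ≤ 0.033, i.e. 2nε² ≥ ln(1/0.033) = 3.411248.
So n ≥ 3.411248 / (2·0.127²) = 105.749.
The smallest integer n is 106.

106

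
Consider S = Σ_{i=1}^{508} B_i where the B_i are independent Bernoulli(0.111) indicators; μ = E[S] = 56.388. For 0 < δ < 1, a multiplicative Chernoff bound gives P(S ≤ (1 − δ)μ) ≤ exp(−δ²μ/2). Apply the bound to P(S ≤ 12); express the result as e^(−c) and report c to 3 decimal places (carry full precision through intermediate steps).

Write 12 = (1 − δ)μ, so δ = 1 − 12/56.388 = 0.7871888…
Then the exponent is δ²μ/2 = (μ − 12)²/(2μ) = 17.470867.

17.471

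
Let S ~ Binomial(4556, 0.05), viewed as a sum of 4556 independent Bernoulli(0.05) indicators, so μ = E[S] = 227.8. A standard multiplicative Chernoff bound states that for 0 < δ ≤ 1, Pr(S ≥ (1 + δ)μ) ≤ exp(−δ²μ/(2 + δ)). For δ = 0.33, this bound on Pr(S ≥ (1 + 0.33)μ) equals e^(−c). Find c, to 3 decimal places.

10.647

c = δ²μ/(2 + δ) = 0.33²·227.8/(2 + 0.33) = 10.6470.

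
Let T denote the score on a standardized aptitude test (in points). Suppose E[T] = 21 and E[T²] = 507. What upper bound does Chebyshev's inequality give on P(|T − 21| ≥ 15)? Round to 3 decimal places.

0.293

Var(T) = E[T²] − (E[T])² = 507 − 441 = 66.
Chebyshev's inequality: P(|T − μ| ≥ t) ≤ Var(T)/t² = 66/225 = 0.2933.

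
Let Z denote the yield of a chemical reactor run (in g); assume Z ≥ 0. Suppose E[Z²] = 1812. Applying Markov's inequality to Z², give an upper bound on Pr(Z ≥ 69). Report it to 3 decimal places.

0.381

Since Z ≥ 0, the event {Z ≥ 69} is the same as {Z² ≥ 4761}.
Markov's inequality applied to Z² gives Pr(Z² ≥ 4761) ≤ E[Z²]/4761 = 1812/4761 = 0.3806.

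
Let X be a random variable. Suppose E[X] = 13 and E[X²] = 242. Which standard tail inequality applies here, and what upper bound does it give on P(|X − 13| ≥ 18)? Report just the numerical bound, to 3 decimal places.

0.225

The first two moments determine the variance, so Chebyshev's inequality is the sharpest standard bound available.
Var(X) = E[X²] − (E[X])² = 242 − 169 = 73.
Chebyshev's inequality: P(|X − μ| ≥ t) ≤ Var(X)/t² = 73/324 = 0.2253.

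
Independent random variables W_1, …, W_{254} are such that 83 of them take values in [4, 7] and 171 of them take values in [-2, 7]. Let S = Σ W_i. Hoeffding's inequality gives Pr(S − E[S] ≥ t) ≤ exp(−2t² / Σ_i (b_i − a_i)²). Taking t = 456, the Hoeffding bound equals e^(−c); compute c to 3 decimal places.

28.488

Σ(b_i − a_i)² = 83·3² + 171·9² = 14598.
c = 2t² / 14598 = 2·456² / 14598 = 28.4883.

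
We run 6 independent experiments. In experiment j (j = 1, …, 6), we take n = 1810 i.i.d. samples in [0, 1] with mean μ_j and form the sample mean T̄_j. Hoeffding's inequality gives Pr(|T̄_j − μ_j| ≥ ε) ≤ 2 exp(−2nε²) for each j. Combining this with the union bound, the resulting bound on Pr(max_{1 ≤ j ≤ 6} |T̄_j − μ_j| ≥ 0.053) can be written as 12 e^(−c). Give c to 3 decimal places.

Union bound over the 6 events: Pr(max_{1 ≤ j ≤ 6} |T̄_j − μ_j| ≥ 0.053) ≤ 6·2·exp(−2nε²) = 12 exp(−2·1810·0.053²).
So c = 2·1810·0.053² = 10.1686.

10.169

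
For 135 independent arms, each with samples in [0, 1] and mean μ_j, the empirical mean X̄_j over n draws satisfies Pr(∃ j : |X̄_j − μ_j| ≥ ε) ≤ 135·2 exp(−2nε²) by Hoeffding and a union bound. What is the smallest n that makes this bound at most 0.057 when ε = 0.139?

Need 2·135·exp(−2nε²) ≤ 0.057, i.e. exp(−2nε²) ≤ 0.057/270.
So 2nε² ≥ ln(270/0.057) = 8.463126.
Hence n ≥ 8.463126/(2·0.139²) = 219.014.
The smallest integer n is 220.

220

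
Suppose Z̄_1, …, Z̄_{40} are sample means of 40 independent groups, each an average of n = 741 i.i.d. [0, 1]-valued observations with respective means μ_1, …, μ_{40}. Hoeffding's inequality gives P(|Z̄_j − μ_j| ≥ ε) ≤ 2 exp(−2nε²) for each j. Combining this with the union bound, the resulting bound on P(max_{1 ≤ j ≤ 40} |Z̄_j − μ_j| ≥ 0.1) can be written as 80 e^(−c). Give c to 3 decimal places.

Union bound over the 40 events: P(max_{1 ≤ j ≤ 40} |Z̄_j − μ_j| ≥ 0.1) ≤ 40·2·exp(−2nε²) = 80 exp(−2·741·0.1²).
So c = 2·741·0.1² = 14.8200.

14.820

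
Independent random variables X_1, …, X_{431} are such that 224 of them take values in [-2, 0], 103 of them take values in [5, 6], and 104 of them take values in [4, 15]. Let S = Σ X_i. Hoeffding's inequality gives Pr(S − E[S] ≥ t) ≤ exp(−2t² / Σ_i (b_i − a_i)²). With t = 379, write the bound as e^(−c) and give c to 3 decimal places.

Σ(b_i − a_i)² = 224·2² + 103·1² + 104·11² = 13583.
c = 2t² / 13583 = 2·379² / 13583 = 21.1501.

21.150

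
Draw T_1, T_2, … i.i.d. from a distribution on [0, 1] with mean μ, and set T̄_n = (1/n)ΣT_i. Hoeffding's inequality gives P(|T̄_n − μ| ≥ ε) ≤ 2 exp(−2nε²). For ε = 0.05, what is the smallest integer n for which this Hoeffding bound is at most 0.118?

Require 2·exp(−2nε²) ≤ 0.118, i.e. 2nε² ≥ ln(2/0.118) = 2.830218.
So n ≥ 2.830218 / (2·0.05²) = 566.044.
The smallest integer n is 567.

567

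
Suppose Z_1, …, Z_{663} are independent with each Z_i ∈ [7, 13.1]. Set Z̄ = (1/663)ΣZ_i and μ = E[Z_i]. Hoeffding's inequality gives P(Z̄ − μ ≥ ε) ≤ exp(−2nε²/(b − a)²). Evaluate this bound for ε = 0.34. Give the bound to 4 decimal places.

Exponent: 2nε²/(b − a)² = 2·663·0.34² / 6.1² = 4.11947.
Bound = exp(−4.11947) = 0.01625.

0.0163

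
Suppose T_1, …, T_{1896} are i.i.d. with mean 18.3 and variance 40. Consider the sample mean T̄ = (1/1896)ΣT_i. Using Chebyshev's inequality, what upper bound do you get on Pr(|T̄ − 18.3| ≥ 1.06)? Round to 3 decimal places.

0.019

Var(T̄) = Var(T_i)/n = 40/1896 = 0.021097.
Chebyshev: Pr(|T̄ − 18.3| ≥ 1.06) ≤ Var(T̄)/(1.06)² = 40/(1896·1.06²) = 0.0188.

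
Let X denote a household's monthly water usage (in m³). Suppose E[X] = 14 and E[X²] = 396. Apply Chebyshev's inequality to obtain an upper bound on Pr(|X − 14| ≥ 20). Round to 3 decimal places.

Var(X) = E[X²] − (E[X])² = 396 − 196 = 200.
Chebyshev's inequality: Pr(|X − μ| ≥ t) ≤ Var(X)/t² = 200/400 = 0.5000.

0.500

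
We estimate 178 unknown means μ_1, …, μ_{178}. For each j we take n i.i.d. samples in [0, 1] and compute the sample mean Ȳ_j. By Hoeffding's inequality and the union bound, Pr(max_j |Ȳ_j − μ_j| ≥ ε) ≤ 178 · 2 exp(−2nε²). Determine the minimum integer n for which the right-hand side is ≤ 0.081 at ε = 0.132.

241

Need 2·178·exp(−2nε²) ≤ 0.081, i.e. exp(−2nε²) ≤ 0.081/356.
So 2nε² ≥ ln(356/0.081) = 8.388237.
Hence n ≥ 8.388237/(2·0.132²) = 240.709.
The smallest integer n is 241.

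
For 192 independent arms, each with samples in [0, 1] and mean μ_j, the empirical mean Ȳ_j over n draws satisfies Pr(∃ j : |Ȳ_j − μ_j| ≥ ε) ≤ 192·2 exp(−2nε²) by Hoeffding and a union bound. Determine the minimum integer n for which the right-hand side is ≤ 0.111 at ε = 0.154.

172

Need 2·192·exp(−2nε²) ≤ 0.111, i.e. exp(−2nε²) ≤ 0.111/384.
So 2nε² ≥ ln(384/0.111) = 8.148868.
Hence n ≥ 8.148868/(2·0.154²) = 171.801.
The smallest integer n is 172.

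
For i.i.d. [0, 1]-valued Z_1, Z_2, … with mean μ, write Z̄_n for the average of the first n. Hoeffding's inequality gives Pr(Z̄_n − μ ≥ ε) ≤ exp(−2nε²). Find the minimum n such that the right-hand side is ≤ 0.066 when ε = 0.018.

4195

Require exp(−2nε²) ≤ 0.066, i.e. 2nε² ≥ ln(1/0.066) = 2.718101.
So n ≥ 2.718101 / (2·0.018²) = 4194.600.
The smallest integer n is 4195.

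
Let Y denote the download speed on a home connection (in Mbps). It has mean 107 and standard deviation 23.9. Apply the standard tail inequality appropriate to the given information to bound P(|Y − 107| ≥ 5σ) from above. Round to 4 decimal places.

0.0400

Mean and variance are known, so Chebyshev's inequality applies.
Chebyshev: P(|Y − μ| ≥ t) ≤ Var(Y)/t².
Var(Y) = σ² = 23.9² = 571.21.
t = 5·23.9 = 119.5.
Bound = 571.21 / 14280.25 = 0.0400.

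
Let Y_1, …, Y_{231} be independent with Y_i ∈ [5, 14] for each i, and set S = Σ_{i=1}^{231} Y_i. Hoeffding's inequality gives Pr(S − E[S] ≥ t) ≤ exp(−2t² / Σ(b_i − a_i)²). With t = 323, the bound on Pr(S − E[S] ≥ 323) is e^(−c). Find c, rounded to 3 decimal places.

11.152

Σ(b_i − a_i)² = 231·(9)² = 18711.
c = 2t²/18711 = 2·323²/18711 = 11.1516.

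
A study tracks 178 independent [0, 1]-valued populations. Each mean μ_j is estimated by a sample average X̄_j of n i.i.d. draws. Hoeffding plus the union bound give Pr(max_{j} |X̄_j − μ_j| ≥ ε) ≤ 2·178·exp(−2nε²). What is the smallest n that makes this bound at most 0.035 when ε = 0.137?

246

Need 2·178·exp(−2nε²) ≤ 0.035, i.e. exp(−2nε²) ≤ 0.035/356.
So 2nε² ≥ ln(356/0.035) = 9.227338.
Hence n ≥ 9.227338/(2·0.137²) = 245.813.
The smallest integer n is 246.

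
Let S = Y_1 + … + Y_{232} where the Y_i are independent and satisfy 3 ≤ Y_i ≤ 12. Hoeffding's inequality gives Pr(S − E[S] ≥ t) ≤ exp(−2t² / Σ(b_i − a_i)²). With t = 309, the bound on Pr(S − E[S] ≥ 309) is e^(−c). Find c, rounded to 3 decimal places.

10.162

Σ(b_i − a_i)² = 232·(9)² = 18792.
c = 2t²/18792 = 2·309²/18792 = 10.1619.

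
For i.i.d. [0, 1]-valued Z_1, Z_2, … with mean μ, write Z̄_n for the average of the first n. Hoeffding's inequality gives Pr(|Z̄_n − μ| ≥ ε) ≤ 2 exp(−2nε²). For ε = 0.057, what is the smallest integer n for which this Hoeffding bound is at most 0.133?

Require 2·exp(−2nε²) ≤ 0.133, i.e. 2nε² ≥ ln(2/0.133) = 2.710553.
So n ≥ 2.710553 / (2·0.057²) = 417.137.
The smallest integer n is 418.

418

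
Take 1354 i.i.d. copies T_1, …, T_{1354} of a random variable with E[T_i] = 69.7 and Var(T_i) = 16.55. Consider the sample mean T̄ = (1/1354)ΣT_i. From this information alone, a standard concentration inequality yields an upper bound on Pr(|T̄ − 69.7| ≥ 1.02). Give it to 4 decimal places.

With mean and variance of each term known, Chebyshev's inequality bounds the deviation of the sum (or sample mean).
Var(T̄) = Var(T_i)/n = 16.55/1354 = 0.012223.
Chebyshev: Pr(|T̄ − 69.7| ≥ 1.02) ≤ Var(T̄)/(1.02)² = 16.55/(1354·1.02²) = 0.0117.

0.0117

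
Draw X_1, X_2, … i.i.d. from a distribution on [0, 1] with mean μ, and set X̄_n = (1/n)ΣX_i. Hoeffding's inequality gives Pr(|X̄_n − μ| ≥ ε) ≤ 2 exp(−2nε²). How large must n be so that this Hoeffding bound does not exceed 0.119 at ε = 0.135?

78

Require 2·exp(−2nε²) ≤ 0.119, i.e. 2nε² ≥ ln(2/0.119) = 2.821779.
So n ≥ 2.821779 / (2·0.135²) = 77.415.
The smallest integer n is 78.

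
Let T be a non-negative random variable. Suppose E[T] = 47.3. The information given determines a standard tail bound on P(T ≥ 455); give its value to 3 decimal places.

Only the mean of a non-negative variable is known, so Markov's inequality is the applicable tail bound.
Markov's inequality: for a non-negative random variable, P(T ≥ a) ≤ E[T]/a.
Here E[T] = 47.3 and a = 455, so the bound is 47.3/455 = 0.1040.

0.104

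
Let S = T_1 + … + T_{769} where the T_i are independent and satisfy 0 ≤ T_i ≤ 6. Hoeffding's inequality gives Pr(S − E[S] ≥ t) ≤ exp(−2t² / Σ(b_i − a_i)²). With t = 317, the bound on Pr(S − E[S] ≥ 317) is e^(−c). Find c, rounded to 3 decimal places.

7.260

Σ(b_i − a_i)² = 769·(6)² = 27684.
c = 2t²/27684 = 2·317²/27684 = 7.2597.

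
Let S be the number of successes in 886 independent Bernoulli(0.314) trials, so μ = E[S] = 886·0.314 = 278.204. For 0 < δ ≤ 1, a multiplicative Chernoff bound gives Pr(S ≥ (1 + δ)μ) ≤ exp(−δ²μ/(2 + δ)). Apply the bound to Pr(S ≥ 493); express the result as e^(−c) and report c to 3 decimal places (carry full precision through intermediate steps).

Write 493 = (1 + δ)μ, so δ = 493/278.204 − 1 = 0.7720809…
Then the exponent is δ²μ/(2 + δ) = (493 − μ)² / (μ·(2 + δ)) = 59.825055.

59.825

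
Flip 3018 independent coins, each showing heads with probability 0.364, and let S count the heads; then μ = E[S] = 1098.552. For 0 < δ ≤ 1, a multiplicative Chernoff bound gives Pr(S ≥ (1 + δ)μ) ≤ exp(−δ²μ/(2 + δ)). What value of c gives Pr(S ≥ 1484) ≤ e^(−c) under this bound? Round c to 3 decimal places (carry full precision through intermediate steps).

Write 1484 = (1 + δ)μ, so δ = 1484/1098.552 − 1 = 0.3508691…
Then the exponent is δ²μ/(2 + δ) = (1484 − μ)² / (μ·(2 + δ)) = 57.528430.

57.528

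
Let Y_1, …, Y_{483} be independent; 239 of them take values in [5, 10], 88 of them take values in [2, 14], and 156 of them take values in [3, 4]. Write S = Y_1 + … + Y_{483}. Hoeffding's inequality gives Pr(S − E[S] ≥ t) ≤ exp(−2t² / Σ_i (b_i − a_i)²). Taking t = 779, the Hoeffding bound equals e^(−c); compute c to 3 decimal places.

64.547

Σ(b_i − a_i)² = 239·5² + 88·12² + 156·1² = 18803.
c = 2t² / 18803 = 2·779² / 18803 = 64.5473.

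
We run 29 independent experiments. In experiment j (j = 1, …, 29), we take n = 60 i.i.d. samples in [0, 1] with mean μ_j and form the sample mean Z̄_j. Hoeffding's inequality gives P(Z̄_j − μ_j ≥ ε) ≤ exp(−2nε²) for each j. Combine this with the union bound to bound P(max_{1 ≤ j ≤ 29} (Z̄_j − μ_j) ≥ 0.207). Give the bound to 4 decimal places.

Per-experiment Hoeffding bound: exp(−2·60·0.207²) = exp(−5.14188) = 0.0058467.
Union bound over 29 events: 29·0.0058467 = 0.16955.

0.1696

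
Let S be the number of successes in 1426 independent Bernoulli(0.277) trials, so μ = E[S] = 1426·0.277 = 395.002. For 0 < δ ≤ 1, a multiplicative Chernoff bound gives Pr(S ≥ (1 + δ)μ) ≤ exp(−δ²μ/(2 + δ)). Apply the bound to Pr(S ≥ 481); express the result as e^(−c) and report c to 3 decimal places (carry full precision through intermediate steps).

Write 481 = (1 + δ)μ, so δ = 481/395.002 − 1 = 0.2177154…
Then the exponent is δ²μ/(2 + δ) = (481 − μ)² / (μ·(2 + δ)) = 8.442510.

8.443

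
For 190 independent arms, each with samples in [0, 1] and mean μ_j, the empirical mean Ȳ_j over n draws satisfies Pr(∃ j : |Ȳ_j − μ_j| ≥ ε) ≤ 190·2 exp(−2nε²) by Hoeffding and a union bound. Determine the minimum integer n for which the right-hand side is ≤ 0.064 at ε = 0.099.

444

Need 2·190·exp(−2nε²) ≤ 0.064, i.e. exp(−2nε²) ≤ 0.064/380.
So 2nε² ≥ ln(380/0.064) = 8.689043.
Hence n ≥ 8.689043/(2·0.099²) = 443.273.
The smallest integer n is 444.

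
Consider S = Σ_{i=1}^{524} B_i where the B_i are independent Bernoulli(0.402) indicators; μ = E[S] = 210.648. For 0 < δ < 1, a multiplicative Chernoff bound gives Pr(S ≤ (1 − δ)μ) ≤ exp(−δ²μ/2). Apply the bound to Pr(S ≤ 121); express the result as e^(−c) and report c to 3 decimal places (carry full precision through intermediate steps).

19.076

Write 121 = (1 − δ)μ, so δ = 1 − 121/210.648 = 0.425582…
Then the exponent is δ²μ/2 = (μ − 121)²/(2μ) = 19.076288.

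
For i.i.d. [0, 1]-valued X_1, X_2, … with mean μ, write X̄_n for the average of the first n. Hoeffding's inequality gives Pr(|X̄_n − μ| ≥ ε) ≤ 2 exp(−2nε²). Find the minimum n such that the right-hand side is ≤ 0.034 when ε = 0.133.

116

Require 2·exp(−2nε²) ≤ 0.034, i.e. 2nε² ≥ ln(2/0.034) = 4.074542.
So n ≥ 4.074542 / (2·0.133²) = 115.172.
The smallest integer n is 116.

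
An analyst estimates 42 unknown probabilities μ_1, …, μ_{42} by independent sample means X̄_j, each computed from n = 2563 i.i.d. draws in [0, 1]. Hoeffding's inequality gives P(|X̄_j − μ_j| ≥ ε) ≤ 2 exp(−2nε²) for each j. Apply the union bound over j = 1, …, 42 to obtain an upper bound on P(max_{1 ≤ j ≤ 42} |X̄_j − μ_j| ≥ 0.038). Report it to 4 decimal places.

Per-experiment Hoeffding bound: 2·exp(−2·2563·0.038²) = 2·exp(−7.40194) = 0.0012201.
Union bound over 42 events: 42·0.0012201 = 0.05125.

0.0512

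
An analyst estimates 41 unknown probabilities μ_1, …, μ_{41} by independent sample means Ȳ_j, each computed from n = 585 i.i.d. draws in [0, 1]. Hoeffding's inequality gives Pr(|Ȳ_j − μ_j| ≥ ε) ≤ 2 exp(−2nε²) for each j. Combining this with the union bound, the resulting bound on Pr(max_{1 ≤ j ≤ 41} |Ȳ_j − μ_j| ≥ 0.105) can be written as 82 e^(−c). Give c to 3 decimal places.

Union bound over the 41 events: Pr(max_{1 ≤ j ≤ 41} |Ȳ_j − μ_j| ≥ 0.105) ≤ 41·2·exp(−2nε²) = 82 exp(−2·585·0.105²).
So c = 2·585·0.105² = 12.8993.

12.899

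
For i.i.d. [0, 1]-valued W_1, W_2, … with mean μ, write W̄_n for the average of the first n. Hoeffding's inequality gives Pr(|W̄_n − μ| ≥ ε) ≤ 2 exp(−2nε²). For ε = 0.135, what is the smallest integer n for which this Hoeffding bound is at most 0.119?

Require 2·exp(−2nε²) ≤ 0.119, i.e. 2nε² ≥ ln(2/0.119) = 2.821779.
So n ≥ 2.821779 / (2·0.135²) = 77.415.
The smallest integer n is 78.

78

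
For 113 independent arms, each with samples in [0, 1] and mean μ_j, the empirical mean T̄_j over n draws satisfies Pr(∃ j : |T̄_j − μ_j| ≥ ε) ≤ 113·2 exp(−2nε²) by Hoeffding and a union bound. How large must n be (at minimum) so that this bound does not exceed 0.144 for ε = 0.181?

113

Need 2·113·exp(−2nε²) ≤ 0.144, i.e. exp(−2nε²) ≤ 0.144/226.
So 2nε² ≥ ln(226/0.144) = 7.358477.
Hence n ≥ 7.358477/(2·0.181²) = 112.305.
The smallest integer n is 113.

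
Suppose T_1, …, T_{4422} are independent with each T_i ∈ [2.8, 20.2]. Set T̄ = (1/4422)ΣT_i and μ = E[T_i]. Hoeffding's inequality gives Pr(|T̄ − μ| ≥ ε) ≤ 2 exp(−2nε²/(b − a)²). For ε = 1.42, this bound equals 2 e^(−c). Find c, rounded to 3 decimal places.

c = 2nε²/(b − a)² = 2·4422·1.42² / 17.4² = 58.9016.

58.902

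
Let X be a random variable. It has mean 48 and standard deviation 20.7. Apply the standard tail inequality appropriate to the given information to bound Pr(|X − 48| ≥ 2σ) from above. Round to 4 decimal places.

Mean and variance are known, so Chebyshev's inequality applies.
Chebyshev: Pr(|X − μ| ≥ t) ≤ Var(X)/t².
Var(X) = σ² = 20.7² = 428.49.
t = 2·20.7 = 41.4.
Bound = 428.49 / 1713.96 = 0.2500.

0.2500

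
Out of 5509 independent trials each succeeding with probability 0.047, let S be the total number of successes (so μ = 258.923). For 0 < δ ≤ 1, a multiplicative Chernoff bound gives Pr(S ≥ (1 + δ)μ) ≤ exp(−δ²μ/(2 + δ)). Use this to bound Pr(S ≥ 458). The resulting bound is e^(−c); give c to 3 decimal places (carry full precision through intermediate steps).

55.280

Write 458 = (1 + δ)μ, so δ = 458/258.923 − 1 = 0.7688656…
Then the exponent is δ²μ/(2 + δ) = (458 − μ)² / (μ·(2 + δ)) = 55.280207.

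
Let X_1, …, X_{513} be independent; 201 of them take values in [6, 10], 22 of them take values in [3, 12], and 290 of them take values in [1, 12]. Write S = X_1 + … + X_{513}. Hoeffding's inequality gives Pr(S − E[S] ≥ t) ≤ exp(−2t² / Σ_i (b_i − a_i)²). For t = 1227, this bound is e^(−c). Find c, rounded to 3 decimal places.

Σ(b_i − a_i)² = 201·4² + 22·9² + 290·11² = 40088.
c = 2t² / 40088 = 2·1227² / 40088 = 75.1112.

75.111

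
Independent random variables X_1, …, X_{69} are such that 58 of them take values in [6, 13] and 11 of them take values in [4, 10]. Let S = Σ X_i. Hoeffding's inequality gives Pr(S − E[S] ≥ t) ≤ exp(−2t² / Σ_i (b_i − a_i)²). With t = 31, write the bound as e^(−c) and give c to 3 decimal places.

Σ(b_i − a_i)² = 58·7² + 11·6² = 3238.
c = 2t² / 3238 = 2·31² / 3238 = 0.5936.

0.594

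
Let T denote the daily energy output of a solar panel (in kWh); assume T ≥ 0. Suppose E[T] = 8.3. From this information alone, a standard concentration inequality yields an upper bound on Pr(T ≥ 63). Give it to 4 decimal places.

Only the mean of a non-negative variable is known, so Markov's inequality is the applicable tail bound.
Markov's inequality: for a non-negative random variable, Pr(T ≥ a) ≤ E[T]/a.
Here E[T] = 8.3 and a = 63, so the bound is 8.3/63 = 0.1317.

0.1317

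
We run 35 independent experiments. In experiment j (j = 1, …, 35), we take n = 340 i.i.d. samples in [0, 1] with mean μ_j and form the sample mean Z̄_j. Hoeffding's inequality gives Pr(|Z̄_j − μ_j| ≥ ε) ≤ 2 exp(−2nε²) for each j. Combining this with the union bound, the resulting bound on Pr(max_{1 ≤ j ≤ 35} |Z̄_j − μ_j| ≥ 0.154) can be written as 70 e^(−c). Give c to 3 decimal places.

Union bound over the 35 events: Pr(max_{1 ≤ j ≤ 35} |Z̄_j − μ_j| ≥ 0.154) ≤ 35·2·exp(−2nε²) = 70 exp(−2·340·0.154²).
So c = 2·340·0.154² = 16.1269.

16.127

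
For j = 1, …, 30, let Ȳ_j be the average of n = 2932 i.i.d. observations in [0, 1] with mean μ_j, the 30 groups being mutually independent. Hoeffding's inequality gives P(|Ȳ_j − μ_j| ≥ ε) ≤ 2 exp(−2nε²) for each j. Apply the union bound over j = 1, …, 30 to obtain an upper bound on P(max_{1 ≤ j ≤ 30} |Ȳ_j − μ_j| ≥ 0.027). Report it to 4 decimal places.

Per-experiment Hoeffding bound: 2·exp(−2·2932·0.027²) = 2·exp(−4.27486) = 0.027828.
Union bound over 30 events: 30·0.027828 = 0.83484.

0.8348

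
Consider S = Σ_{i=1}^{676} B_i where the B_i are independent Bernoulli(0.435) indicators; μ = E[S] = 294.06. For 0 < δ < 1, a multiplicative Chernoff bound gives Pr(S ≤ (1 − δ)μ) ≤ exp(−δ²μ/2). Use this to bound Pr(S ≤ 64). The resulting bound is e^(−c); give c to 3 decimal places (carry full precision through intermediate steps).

Write 64 = (1 − δ)μ, so δ = 1 − 64/294.06 = 0.7823573…
Then the exponent is δ²μ/2 = (μ − 64)²/(2μ) = 89.994565.

89.995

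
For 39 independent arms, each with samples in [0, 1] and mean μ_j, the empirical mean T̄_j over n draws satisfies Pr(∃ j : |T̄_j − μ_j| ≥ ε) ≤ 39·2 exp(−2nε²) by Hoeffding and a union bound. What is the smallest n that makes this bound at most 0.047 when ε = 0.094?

Need 2·39·exp(−2nε²) ≤ 0.047, i.e. exp(−2nε²) ≤ 0.047/78.
So 2nε² ≥ ln(78/0.047) = 7.414317.
Hence n ≥ 7.414317/(2·0.094²) = 419.552.
The smallest integer n is 420.

420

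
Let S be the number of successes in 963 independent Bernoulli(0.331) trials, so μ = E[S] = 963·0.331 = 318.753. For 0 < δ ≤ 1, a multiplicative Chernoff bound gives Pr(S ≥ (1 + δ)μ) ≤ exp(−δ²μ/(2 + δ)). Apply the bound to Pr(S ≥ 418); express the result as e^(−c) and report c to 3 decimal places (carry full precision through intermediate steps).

Write 418 = (1 + δ)μ, so δ = 418/318.753 − 1 = 0.3113602…
Then the exponent is δ²μ/(2 + δ) = (418 − μ)² / (μ·(2 + δ)) = 13.369429.

13.369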